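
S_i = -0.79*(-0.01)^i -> [-0.79, 0.01, -0.0, 0.0, -0.0]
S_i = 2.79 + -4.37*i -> [2.79, -1.58, -5.95, -10.32, -14.69]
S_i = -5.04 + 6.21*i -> [-5.04, 1.17, 7.38, 13.59, 19.8]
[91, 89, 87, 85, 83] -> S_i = 91 + -2*i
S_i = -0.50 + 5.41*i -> [-0.5, 4.91, 10.32, 15.73, 21.14]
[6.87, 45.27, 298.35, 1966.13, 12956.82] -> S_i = 6.87*6.59^i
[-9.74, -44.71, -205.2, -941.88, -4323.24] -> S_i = -9.74*4.59^i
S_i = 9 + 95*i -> [9, 104, 199, 294, 389]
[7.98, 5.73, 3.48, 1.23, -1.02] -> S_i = 7.98 + -2.25*i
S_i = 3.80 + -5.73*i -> [3.8, -1.93, -7.66, -13.39, -19.12]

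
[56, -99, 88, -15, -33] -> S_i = Random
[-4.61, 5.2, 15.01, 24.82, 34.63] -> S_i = -4.61 + 9.81*i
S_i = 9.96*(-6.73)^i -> [9.96, -67.03, 451.12, -3036.02, 20432.41]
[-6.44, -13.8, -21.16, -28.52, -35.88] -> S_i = -6.44 + -7.36*i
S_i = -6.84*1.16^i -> [-6.84, -7.93, -9.2, -10.68, -12.38]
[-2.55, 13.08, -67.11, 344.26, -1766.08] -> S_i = -2.55*(-5.13)^i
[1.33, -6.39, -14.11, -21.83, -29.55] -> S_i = 1.33 + -7.72*i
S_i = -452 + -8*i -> [-452, -460, -468, -476, -484]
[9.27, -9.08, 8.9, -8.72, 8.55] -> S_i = 9.27*(-0.98)^i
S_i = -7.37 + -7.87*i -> [-7.37, -15.24, -23.11, -30.98, -38.85]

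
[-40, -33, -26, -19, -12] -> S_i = -40 + 7*i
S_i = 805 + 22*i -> [805, 827, 849, 871, 893]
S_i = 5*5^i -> [5, 25, 125, 625, 3125]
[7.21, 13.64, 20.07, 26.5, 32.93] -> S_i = 7.21 + 6.43*i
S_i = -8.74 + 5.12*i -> [-8.74, -3.62, 1.5, 6.62, 11.74]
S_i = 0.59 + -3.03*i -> [0.59, -2.44, -5.47, -8.5, -11.53]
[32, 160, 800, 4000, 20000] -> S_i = 32*5^i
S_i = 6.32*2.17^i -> [6.32, 13.71, 29.76, 64.58, 140.14]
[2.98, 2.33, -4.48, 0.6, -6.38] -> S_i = Random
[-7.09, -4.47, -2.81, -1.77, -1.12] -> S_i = -7.09*0.63^i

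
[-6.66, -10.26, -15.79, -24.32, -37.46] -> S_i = -6.66*1.54^i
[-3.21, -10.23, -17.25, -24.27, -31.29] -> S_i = -3.21 + -7.02*i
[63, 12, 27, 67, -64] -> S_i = Random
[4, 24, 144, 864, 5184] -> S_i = 4*6^i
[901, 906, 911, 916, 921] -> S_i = 901 + 5*i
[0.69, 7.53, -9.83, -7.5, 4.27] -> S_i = Random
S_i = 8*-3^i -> [8, -24, 72, -216, 648]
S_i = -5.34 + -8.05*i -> [-5.34, -13.39, -21.44, -29.49, -37.54]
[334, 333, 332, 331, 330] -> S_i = 334 + -1*i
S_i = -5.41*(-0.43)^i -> [-5.41, 2.33, -1.0, 0.43, -0.18]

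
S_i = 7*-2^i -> [7, -14, 28, -56, 112]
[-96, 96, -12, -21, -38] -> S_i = Random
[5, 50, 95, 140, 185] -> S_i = 5 + 45*i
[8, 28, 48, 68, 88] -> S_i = 8 + 20*i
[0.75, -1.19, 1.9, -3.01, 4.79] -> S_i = 0.75*(-1.59)^i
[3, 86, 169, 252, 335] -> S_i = 3 + 83*i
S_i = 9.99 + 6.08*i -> [9.99, 16.07, 22.15, 28.23, 34.31]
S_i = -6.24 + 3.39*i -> [-6.24, -2.85, 0.54, 3.93, 7.32]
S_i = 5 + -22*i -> [5, -17, -39, -61, -83]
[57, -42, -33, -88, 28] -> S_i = Random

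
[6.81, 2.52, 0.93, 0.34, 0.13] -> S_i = 6.81*0.37^i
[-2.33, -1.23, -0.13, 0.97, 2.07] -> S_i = -2.33 + 1.10*i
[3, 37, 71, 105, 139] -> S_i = 3 + 34*i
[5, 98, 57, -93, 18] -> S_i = Random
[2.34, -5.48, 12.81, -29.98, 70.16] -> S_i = 2.34*(-2.34)^i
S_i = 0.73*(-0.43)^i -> [0.73, -0.31, 0.13, -0.06, 0.02]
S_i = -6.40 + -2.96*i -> [-6.4, -9.36, -12.32, -15.28, -18.24]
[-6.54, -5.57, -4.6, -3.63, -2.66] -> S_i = -6.54 + 0.97*i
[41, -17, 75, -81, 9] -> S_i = Random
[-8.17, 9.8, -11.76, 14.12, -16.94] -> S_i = -8.17*(-1.20)^i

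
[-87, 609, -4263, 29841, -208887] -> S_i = -87*-7^i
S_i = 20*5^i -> [20, 100, 500, 2500, 12500]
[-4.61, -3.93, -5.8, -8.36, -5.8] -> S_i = Random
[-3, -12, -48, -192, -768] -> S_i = -3*4^i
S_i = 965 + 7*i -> [965, 972, 979, 986, 993]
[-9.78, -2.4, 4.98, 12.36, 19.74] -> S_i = -9.78 + 7.38*i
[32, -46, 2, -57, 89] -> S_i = Random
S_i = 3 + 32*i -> [3, 35, 67, 99, 131]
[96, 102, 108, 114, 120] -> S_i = 96 + 6*i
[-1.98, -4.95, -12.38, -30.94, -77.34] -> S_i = -1.98*2.50^i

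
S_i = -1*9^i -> [-1, -9, -81, -729, -6561]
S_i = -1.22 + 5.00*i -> [-1.22, 3.78, 8.78, 13.78, 18.78]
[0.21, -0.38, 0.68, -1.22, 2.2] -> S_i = 0.21*(-1.80)^i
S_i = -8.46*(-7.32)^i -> [-8.46, 61.93, -453.31, 3318.21, -24289.28]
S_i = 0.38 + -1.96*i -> [0.38, -1.58, -3.54, -5.5, -7.46]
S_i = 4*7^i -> [4, 28, 196, 1372, 9604]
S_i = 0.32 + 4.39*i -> [0.32, 4.71, 9.1, 13.49, 17.88]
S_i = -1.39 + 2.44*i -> [-1.39, 1.05, 3.49, 5.93, 8.37]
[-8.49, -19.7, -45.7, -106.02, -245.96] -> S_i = -8.49*2.32^i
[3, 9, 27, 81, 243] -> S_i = 3*3^i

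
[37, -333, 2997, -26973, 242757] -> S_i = 37*-9^i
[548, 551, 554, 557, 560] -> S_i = 548 + 3*i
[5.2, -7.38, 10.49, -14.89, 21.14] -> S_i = 5.20*(-1.42)^i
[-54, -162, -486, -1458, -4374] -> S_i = -54*3^i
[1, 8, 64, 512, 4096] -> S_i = 1*8^i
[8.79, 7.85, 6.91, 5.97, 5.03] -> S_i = 8.79 + -0.94*i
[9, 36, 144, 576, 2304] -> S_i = 9*4^i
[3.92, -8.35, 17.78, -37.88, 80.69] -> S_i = 3.92*(-2.13)^i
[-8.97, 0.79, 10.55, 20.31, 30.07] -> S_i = -8.97 + 9.76*i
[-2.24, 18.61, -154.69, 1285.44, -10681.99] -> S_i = -2.24*(-8.31)^i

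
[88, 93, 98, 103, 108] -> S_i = 88 + 5*i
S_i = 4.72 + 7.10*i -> [4.72, 11.82, 18.92, 26.02, 33.12]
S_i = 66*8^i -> [66, 528, 4224, 33792, 270336]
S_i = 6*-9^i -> [6, -54, 486, -4374, 39366]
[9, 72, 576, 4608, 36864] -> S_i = 9*8^i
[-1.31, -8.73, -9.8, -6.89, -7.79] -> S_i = Random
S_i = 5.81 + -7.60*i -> [5.81, -1.79, -9.39, -16.99, -24.59]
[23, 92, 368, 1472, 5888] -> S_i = 23*4^i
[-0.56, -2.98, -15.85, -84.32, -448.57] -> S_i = -0.56*5.32^i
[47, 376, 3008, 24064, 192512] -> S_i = 47*8^i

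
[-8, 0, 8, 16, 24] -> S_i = -8 + 8*i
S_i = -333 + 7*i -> [-333, -326, -319, -312, -305]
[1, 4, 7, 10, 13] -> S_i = 1 + 3*i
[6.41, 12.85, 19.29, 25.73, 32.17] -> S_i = 6.41 + 6.44*i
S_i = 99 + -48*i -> [99, 51, 3, -45, -93]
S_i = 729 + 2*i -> [729, 731, 733, 735, 737]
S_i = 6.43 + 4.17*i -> [6.43, 10.6, 14.77, 18.94, 23.11]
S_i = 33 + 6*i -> [33, 39, 45, 51, 57]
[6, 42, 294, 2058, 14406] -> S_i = 6*7^i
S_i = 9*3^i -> [9, 27, 81, 243, 729]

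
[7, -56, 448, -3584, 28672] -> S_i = 7*-8^i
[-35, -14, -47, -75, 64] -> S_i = Random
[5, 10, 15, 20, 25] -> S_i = 5 + 5*i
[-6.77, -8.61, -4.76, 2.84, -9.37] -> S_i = Random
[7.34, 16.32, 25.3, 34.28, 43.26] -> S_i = 7.34 + 8.98*i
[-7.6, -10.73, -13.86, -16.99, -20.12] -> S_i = -7.60 + -3.13*i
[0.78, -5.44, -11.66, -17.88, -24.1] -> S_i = 0.78 + -6.22*i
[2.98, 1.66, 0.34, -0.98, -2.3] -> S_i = 2.98 + -1.32*i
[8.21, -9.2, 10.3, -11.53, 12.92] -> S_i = 8.21*(-1.12)^i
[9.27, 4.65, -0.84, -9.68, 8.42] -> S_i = Random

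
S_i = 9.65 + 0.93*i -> [9.65, 10.58, 11.51, 12.44, 13.37]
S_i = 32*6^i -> [32, 192, 1152, 6912, 41472]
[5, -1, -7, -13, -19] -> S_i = 5 + -6*i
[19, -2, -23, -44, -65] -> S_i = 19 + -21*i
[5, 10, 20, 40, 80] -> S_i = 5*2^i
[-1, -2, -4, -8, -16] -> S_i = -1*2^i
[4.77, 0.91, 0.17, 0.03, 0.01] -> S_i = 4.77*0.19^i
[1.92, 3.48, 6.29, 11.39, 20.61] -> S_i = 1.92*1.81^i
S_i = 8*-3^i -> [8, -24, 72, -216, 648]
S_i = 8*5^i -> [8, 40, 200, 1000, 5000]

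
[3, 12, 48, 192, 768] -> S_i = 3*4^i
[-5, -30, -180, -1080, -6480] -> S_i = -5*6^i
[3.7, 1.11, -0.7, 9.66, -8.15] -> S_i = Random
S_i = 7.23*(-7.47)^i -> [7.23, -54.01, 403.44, -3013.7, 22512.34]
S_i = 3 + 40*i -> [3, 43, 83, 123, 163]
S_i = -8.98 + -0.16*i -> [-8.98, -9.14, -9.3, -9.46, -9.62]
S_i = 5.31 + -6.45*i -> [5.31, -1.14, -7.59, -14.04, -20.49]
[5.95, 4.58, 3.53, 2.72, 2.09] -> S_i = 5.95*0.77^i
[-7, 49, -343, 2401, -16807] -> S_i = -7*-7^i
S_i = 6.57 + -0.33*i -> [6.57, 6.24, 5.91, 5.58, 5.25]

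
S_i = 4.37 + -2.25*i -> [4.37, 2.12, -0.13, -2.38, -4.63]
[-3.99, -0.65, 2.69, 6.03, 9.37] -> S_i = -3.99 + 3.34*i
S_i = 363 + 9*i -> [363, 372, 381, 390, 399]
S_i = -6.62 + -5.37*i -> [-6.62, -11.99, -17.36, -22.73, -28.1]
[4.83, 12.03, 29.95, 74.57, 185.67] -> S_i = 4.83*2.49^i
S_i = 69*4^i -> [69, 276, 1104, 4416, 17664]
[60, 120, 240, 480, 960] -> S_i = 60*2^i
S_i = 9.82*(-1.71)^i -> [9.82, -16.79, 28.71, -49.1, 83.96]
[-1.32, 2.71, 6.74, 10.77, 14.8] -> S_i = -1.32 + 4.03*i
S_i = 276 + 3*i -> [276, 279, 282, 285, 288]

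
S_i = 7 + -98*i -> [7, -91, -189, -287, -385]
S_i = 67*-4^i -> [67, -268, 1072, -4288, 17152]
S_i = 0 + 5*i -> [0, 5, 10, 15, 20]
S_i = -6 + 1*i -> [-6, -5, -4, -3, -2]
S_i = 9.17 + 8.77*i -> [9.17, 17.94, 26.71, 35.48, 44.25]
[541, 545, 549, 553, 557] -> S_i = 541 + 4*i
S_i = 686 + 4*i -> [686, 690, 694, 698, 702]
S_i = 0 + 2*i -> [0, 2, 4, 6, 8]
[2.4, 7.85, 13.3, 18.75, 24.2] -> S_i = 2.40 + 5.45*i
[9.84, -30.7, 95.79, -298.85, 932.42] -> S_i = 9.84*(-3.12)^i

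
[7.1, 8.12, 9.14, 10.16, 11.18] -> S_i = 7.10 + 1.02*i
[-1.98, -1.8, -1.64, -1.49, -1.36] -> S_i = -1.98*0.91^i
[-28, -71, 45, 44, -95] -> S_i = Random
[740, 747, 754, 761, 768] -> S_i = 740 + 7*i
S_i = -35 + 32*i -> [-35, -3, 29, 61, 93]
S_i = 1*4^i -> [1, 4, 16, 64, 256]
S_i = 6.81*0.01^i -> [6.81, 0.07, 0.0, 0.0, 0.0]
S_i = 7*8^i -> [7, 56, 448, 3584, 28672]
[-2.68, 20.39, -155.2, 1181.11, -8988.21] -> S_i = -2.68*(-7.61)^i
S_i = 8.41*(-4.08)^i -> [8.41, -34.31, 140.0, -571.18, 2330.43]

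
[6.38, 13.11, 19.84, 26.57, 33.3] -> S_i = 6.38 + 6.73*i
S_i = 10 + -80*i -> [10, -70, -150, -230, -310]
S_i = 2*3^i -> [2, 6, 18, 54, 162]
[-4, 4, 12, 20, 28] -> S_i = -4 + 8*i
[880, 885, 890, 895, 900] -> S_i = 880 + 5*i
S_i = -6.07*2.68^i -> [-6.07, -16.27, -43.6, -116.84, -313.13]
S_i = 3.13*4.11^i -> [3.13, 12.86, 52.87, 217.31, 893.12]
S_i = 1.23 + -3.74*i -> [1.23, -2.51, -6.25, -9.99, -13.73]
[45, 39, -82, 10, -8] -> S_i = Random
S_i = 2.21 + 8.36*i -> [2.21, 10.57, 18.93, 27.29, 35.65]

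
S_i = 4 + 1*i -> [4, 5, 6, 7, 8]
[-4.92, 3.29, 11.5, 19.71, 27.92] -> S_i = -4.92 + 8.21*i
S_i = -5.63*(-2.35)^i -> [-5.63, 13.23, -31.09, 73.07, -171.7]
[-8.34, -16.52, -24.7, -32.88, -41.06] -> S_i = -8.34 + -8.18*i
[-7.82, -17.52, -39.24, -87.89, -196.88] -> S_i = -7.82*2.24^i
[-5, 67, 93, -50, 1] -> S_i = Random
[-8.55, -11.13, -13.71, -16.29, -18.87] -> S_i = -8.55 + -2.58*i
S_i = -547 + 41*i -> [-547, -506, -465, -424, -383]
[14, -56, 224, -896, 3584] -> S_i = 14*-4^i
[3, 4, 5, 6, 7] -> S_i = 3 + 1*i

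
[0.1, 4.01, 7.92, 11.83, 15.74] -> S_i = 0.10 + 3.91*i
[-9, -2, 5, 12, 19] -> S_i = -9 + 7*i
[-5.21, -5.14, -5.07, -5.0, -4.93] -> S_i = -5.21 + 0.07*i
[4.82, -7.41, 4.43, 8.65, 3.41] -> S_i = Random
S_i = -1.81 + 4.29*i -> [-1.81, 2.48, 6.77, 11.06, 15.35]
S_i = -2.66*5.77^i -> [-2.66, -15.35, -88.56, -510.99, -2948.39]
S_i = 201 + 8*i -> [201, 209, 217, 225, 233]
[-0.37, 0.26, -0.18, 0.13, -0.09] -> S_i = -0.37*(-0.70)^i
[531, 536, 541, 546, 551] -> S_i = 531 + 5*i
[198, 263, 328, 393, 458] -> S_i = 198 + 65*i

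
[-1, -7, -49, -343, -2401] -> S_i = -1*7^i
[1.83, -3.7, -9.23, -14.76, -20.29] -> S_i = 1.83 + -5.53*i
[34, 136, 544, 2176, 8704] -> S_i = 34*4^i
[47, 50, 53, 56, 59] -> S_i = 47 + 3*i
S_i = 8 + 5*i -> [8, 13, 18, 23, 28]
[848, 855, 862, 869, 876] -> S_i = 848 + 7*i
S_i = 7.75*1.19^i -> [7.75, 9.22, 10.97, 13.06, 15.54]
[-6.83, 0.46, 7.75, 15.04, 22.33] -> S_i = -6.83 + 7.29*i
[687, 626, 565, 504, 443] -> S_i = 687 + -61*i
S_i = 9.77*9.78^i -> [9.77, 95.55, 934.48, 9139.26, 89381.98]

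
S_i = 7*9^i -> [7, 63, 567, 5103, 45927]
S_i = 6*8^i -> [6, 48, 384, 3072, 24576]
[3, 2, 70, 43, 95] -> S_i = Random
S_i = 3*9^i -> [3, 27, 243, 2187, 19683]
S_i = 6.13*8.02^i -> [6.13, 49.16, 394.28, 3162.16, 25360.51]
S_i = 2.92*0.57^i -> [2.92, 1.66, 0.95, 0.54, 0.31]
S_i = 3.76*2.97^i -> [3.76, 11.17, 33.17, 98.5, 292.56]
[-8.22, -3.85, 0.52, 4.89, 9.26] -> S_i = -8.22 + 4.37*i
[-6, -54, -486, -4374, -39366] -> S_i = -6*9^i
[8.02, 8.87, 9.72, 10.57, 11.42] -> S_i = 8.02 + 0.85*i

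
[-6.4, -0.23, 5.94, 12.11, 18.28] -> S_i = -6.40 + 6.17*i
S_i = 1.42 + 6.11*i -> [1.42, 7.53, 13.64, 19.75, 25.86]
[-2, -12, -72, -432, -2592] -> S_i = -2*6^i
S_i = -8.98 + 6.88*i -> [-8.98, -2.1, 4.78, 11.66, 18.54]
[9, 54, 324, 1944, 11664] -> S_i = 9*6^i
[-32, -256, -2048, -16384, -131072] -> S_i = -32*8^i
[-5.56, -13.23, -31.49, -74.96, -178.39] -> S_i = -5.56*2.38^i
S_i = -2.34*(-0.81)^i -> [-2.34, 1.9, -1.54, 1.24, -1.01]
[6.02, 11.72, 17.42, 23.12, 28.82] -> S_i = 6.02 + 5.70*i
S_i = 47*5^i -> [47, 235, 1175, 5875, 29375]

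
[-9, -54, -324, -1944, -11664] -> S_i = -9*6^i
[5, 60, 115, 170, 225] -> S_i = 5 + 55*i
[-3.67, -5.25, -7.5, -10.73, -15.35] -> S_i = -3.67*1.43^i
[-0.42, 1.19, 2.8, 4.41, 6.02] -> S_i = -0.42 + 1.61*i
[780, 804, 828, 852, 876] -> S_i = 780 + 24*i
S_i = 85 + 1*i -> [85, 86, 87, 88, 89]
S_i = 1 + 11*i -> [1, 12, 23, 34, 45]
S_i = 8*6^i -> [8, 48, 288, 1728, 10368]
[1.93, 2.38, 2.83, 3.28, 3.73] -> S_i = 1.93 + 0.45*i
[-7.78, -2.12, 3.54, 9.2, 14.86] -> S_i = -7.78 + 5.66*i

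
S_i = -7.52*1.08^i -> [-7.52, -8.12, -8.77, -9.47, -10.23]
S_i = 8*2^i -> [8, 16, 32, 64, 128]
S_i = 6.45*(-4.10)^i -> [6.45, -26.44, 108.42, -444.54, 1822.62]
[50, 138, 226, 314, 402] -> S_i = 50 + 88*i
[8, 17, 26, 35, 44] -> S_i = 8 + 9*i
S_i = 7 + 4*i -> [7, 11, 15, 19, 23]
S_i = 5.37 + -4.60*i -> [5.37, 0.77, -3.83, -8.43, -13.03]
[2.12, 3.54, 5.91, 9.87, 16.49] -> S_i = 2.12*1.67^i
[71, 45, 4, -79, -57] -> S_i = Random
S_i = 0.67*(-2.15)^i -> [0.67, -1.44, 3.1, -6.66, 14.32]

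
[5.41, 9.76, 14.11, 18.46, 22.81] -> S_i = 5.41 + 4.35*i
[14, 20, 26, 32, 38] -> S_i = 14 + 6*i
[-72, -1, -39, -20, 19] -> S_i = Random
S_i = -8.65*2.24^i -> [-8.65, -19.38, -43.4, -97.22, -217.78]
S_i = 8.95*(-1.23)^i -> [8.95, -11.01, 13.54, -16.65, 20.49]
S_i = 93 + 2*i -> [93, 95, 97, 99, 101]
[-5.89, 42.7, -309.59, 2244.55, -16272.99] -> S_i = -5.89*(-7.25)^i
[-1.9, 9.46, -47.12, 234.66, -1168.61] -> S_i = -1.90*(-4.98)^i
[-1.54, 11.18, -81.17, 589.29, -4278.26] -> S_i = -1.54*(-7.26)^i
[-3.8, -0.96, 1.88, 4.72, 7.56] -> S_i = -3.80 + 2.84*i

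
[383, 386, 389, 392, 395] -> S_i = 383 + 3*i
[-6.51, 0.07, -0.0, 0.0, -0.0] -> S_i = -6.51*(-0.01)^i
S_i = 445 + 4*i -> [445, 449, 453, 457, 461]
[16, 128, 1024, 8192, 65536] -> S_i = 16*8^i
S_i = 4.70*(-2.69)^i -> [4.7, -12.64, 34.01, -91.49, 246.1]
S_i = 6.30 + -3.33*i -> [6.3, 2.97, -0.36, -3.69, -7.02]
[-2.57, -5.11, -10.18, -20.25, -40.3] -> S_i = -2.57*1.99^i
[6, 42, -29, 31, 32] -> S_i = Random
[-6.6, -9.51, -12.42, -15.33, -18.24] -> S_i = -6.60 + -2.91*i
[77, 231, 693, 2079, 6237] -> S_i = 77*3^i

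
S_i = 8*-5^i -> [8, -40, 200, -1000, 5000]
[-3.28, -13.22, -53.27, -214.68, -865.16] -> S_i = -3.28*4.03^i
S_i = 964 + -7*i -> [964, 957, 950, 943, 936]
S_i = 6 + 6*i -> [6, 12, 18, 24, 30]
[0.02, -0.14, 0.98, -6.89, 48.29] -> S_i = 0.02*(-7.01)^i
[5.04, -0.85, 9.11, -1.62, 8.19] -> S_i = Random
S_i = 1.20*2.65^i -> [1.2, 3.18, 8.43, 22.33, 59.18]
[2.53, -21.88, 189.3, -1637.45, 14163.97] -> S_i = 2.53*(-8.65)^i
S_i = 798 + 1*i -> [798, 799, 800, 801, 802]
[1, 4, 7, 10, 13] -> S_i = 1 + 3*i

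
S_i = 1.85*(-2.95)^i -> [1.85, -5.46, 16.1, -47.49, 140.11]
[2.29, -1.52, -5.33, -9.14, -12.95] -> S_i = 2.29 + -3.81*i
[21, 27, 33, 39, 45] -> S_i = 21 + 6*i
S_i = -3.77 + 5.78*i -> [-3.77, 2.01, 7.79, 13.57, 19.35]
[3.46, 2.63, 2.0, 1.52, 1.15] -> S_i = 3.46*0.76^i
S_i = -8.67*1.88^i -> [-8.67, -16.3, -30.64, -57.61, -108.31]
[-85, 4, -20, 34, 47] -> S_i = Random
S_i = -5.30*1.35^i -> [-5.3, -7.16, -9.66, -13.04, -17.6]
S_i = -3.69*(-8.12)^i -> [-3.69, 29.96, -243.3, 1975.58, -16041.7]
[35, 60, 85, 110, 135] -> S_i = 35 + 25*i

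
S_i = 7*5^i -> [7, 35, 175, 875, 4375]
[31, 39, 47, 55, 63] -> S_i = 31 + 8*i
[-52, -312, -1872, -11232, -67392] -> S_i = -52*6^i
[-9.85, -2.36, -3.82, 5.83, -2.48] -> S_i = Random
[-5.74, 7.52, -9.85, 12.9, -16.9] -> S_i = -5.74*(-1.31)^i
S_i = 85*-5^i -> [85, -425, 2125, -10625, 53125]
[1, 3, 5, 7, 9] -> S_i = 1 + 2*i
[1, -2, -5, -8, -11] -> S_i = 1 + -3*i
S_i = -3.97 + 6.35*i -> [-3.97, 2.38, 8.73, 15.08, 21.43]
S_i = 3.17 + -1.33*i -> [3.17, 1.84, 0.51, -0.82, -2.15]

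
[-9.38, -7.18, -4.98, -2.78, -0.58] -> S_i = -9.38 + 2.20*i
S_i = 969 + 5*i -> [969, 974, 979, 984, 989]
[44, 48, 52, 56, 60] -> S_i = 44 + 4*i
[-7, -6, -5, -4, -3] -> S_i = -7 + 1*i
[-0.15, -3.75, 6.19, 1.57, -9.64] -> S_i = Random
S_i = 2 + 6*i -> [2, 8, 14, 20, 26]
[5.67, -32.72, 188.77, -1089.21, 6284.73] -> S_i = 5.67*(-5.77)^i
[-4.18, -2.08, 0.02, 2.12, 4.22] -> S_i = -4.18 + 2.10*i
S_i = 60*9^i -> [60, 540, 4860, 43740, 393660]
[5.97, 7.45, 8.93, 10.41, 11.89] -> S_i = 5.97 + 1.48*i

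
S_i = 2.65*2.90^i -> [2.65, 7.68, 22.29, 64.63, 187.43]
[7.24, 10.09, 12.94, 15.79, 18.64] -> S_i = 7.24 + 2.85*i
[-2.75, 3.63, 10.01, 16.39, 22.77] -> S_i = -2.75 + 6.38*i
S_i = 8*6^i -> [8, 48, 288, 1728, 10368]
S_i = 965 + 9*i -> [965, 974, 983, 992, 1001]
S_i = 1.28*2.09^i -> [1.28, 2.68, 5.59, 11.69, 24.42]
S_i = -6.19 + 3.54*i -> [-6.19, -2.65, 0.89, 4.43, 7.97]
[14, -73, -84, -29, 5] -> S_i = Random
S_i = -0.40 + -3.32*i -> [-0.4, -3.72, -7.04, -10.36, -13.68]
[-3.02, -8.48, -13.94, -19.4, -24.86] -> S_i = -3.02 + -5.46*i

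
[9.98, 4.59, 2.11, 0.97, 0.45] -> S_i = 9.98*0.46^i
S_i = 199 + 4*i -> [199, 203, 207, 211, 215]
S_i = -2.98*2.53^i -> [-2.98, -7.54, -19.07, -48.26, -122.1]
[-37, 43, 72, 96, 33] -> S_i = Random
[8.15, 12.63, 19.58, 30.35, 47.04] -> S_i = 8.15*1.55^i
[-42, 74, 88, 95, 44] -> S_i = Random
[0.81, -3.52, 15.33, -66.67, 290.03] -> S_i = 0.81*(-4.35)^i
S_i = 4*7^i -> [4, 28, 196, 1372, 9604]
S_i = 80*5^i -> [80, 400, 2000, 10000, 50000]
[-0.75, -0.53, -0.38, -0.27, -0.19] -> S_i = -0.75*0.71^i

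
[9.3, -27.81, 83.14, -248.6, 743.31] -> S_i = 9.30*(-2.99)^i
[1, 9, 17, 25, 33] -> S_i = 1 + 8*i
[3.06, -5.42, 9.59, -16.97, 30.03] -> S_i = 3.06*(-1.77)^i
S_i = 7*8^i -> [7, 56, 448, 3584, 28672]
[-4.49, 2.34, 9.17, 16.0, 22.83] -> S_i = -4.49 + 6.83*i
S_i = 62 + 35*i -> [62, 97, 132, 167, 202]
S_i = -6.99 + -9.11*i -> [-6.99, -16.1, -25.21, -34.32, -43.43]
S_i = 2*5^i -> [2, 10, 50, 250, 1250]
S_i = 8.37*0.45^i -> [8.37, 3.77, 1.69, 0.76, 0.34]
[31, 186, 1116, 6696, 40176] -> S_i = 31*6^i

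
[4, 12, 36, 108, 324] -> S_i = 4*3^i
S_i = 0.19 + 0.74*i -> [0.19, 0.93, 1.67, 2.41, 3.15]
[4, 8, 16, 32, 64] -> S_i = 4*2^i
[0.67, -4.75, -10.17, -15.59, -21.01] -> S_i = 0.67 + -5.42*i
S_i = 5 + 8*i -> [5, 13, 21, 29, 37]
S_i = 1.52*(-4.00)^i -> [1.52, -6.08, 24.32, -97.28, 389.12]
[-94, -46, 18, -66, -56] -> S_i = Random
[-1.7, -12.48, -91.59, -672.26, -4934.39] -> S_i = -1.70*7.34^i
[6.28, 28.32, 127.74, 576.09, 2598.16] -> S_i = 6.28*4.51^i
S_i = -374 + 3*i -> [-374, -371, -368, -365, -362]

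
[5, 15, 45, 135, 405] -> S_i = 5*3^i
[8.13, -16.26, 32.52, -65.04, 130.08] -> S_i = 8.13*(-2.00)^i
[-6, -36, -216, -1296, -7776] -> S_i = -6*6^i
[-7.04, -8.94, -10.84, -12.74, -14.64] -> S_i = -7.04 + -1.90*i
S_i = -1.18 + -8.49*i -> [-1.18, -9.67, -18.16, -26.65, -35.14]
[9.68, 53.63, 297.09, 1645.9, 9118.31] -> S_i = 9.68*5.54^i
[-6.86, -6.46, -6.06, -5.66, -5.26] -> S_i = -6.86 + 0.40*i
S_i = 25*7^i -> [25, 175, 1225, 8575, 60025]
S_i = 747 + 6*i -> [747, 753, 759, 765, 771]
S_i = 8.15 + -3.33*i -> [8.15, 4.82, 1.49, -1.84, -5.17]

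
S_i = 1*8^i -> [1, 8, 64, 512, 4096]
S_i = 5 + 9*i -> [5, 14, 23, 32, 41]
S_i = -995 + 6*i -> [-995, -989, -983, -977, -971]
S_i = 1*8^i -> [1, 8, 64, 512, 4096]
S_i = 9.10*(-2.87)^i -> [9.1, -26.12, 74.96, -215.12, 617.4]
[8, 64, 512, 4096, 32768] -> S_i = 8*8^i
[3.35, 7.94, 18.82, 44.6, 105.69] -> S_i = 3.35*2.37^i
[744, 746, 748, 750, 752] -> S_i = 744 + 2*i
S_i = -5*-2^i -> [-5, 10, -20, 40, -80]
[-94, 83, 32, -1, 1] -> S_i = Random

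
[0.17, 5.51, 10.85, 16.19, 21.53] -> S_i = 0.17 + 5.34*i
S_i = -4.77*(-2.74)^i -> [-4.77, 13.07, -35.81, 98.12, -268.86]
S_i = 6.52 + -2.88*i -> [6.52, 3.64, 0.76, -2.12, -5.0]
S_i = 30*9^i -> [30, 270, 2430, 21870, 196830]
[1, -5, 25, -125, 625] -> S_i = 1*-5^i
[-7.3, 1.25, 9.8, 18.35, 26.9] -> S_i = -7.30 + 8.55*i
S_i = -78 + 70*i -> [-78, -8, 62, 132, 202]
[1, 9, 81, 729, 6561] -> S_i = 1*9^i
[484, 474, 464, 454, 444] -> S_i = 484 + -10*i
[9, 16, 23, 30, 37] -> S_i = 9 + 7*i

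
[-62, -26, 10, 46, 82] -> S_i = -62 + 36*i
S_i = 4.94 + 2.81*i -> [4.94, 7.75, 10.56, 13.37, 16.18]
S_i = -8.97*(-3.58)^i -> [-8.97, 32.11, -114.96, 411.57, -1473.41]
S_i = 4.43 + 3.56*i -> [4.43, 7.99, 11.55, 15.11, 18.67]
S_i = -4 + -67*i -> [-4, -71, -138, -205, -272]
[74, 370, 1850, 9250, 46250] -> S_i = 74*5^i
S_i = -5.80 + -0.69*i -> [-5.8, -6.49, -7.18, -7.87, -8.56]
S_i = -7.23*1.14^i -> [-7.23, -8.24, -9.4, -10.71, -12.21]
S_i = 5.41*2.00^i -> [5.41, 10.82, 21.64, 43.28, 86.56]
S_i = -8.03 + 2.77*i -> [-8.03, -5.26, -2.49, 0.28, 3.05]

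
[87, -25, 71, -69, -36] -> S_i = Random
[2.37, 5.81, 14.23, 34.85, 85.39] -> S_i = 2.37*2.45^i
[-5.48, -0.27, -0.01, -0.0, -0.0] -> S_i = -5.48*0.05^i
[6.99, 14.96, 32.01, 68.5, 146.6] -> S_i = 6.99*2.14^i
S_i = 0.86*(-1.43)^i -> [0.86, -1.23, 1.76, -2.51, 3.6]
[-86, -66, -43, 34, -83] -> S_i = Random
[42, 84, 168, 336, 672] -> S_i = 42*2^i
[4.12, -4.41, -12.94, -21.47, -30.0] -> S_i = 4.12 + -8.53*i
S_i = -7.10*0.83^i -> [-7.1, -5.89, -4.89, -4.06, -3.37]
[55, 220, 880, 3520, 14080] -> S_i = 55*4^i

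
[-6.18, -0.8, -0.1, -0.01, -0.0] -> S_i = -6.18*0.13^i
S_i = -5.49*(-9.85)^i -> [-5.49, 54.08, -532.65, 5246.64, -51679.38]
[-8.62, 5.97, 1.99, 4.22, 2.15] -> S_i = Random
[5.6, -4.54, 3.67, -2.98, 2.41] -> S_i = 5.60*(-0.81)^i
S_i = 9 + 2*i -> [9, 11, 13, 15, 17]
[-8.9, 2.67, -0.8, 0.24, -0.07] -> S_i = -8.90*(-0.30)^i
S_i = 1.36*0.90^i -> [1.36, 1.22, 1.1, 0.99, 0.89]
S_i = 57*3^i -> [57, 171, 513, 1539, 4617]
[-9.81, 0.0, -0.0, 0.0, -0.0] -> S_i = -9.81*-0.00^i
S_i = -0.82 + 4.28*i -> [-0.82, 3.46, 7.74, 12.02, 16.3]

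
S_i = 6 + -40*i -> [6, -34, -74, -114, -154]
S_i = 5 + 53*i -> [5, 58, 111, 164, 217]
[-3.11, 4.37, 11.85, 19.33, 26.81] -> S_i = -3.11 + 7.48*i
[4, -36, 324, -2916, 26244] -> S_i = 4*-9^i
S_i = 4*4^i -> [4, 16, 64, 256, 1024]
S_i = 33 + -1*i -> [33, 32, 31, 30, 29]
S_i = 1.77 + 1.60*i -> [1.77, 3.37, 4.97, 6.57, 8.17]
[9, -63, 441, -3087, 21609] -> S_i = 9*-7^i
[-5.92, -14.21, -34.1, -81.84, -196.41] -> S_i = -5.92*2.40^i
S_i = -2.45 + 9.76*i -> [-2.45, 7.31, 17.07, 26.83, 36.59]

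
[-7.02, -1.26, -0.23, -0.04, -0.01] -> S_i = -7.02*0.18^i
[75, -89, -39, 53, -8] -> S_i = Random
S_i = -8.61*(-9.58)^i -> [-8.61, 82.48, -790.19, 7570.07, -72521.23]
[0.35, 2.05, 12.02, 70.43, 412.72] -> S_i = 0.35*5.86^i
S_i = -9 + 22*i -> [-9, 13, 35, 57, 79]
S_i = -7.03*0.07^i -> [-7.03, -0.49, -0.03, -0.0, -0.0]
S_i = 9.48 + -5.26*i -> [9.48, 4.22, -1.04, -6.3, -11.56]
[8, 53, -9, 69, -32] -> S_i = Random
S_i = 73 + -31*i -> [73, 42, 11, -20, -51]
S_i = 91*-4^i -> [91, -364, 1456, -5824, 23296]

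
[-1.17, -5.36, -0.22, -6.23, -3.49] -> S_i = Random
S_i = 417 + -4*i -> [417, 413, 409, 405, 401]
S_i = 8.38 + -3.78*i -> [8.38, 4.6, 0.82, -2.96, -6.74]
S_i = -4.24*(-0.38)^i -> [-4.24, 1.61, -0.61, 0.23, -0.09]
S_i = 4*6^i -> [4, 24, 144, 864, 5184]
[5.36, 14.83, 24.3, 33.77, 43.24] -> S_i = 5.36 + 9.47*i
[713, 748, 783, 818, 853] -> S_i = 713 + 35*i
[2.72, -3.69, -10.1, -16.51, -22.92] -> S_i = 2.72 + -6.41*i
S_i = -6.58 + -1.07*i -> [-6.58, -7.65, -8.72, -9.79, -10.86]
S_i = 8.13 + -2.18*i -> [8.13, 5.95, 3.77, 1.59, -0.59]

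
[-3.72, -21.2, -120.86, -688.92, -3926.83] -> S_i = -3.72*5.70^i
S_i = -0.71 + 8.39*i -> [-0.71, 7.68, 16.07, 24.46, 32.85]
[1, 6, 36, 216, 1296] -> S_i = 1*6^i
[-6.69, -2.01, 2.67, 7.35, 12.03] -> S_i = -6.69 + 4.68*i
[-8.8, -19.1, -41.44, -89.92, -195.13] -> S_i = -8.80*2.17^i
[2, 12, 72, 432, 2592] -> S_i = 2*6^i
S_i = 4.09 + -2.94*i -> [4.09, 1.15, -1.79, -4.73, -7.67]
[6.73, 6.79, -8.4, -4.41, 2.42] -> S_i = Random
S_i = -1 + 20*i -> [-1, 19, 39, 59, 79]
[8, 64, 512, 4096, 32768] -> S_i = 8*8^i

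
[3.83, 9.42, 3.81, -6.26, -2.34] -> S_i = Random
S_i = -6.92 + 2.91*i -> [-6.92, -4.01, -1.1, 1.81, 4.72]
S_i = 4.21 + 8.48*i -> [4.21, 12.69, 21.17, 29.65, 38.13]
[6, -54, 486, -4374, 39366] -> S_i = 6*-9^i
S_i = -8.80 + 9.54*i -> [-8.8, 0.74, 10.28, 19.82, 29.36]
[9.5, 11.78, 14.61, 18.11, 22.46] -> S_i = 9.50*1.24^i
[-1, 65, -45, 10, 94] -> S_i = Random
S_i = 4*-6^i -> [4, -24, 144, -864, 5184]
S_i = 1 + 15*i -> [1, 16, 31, 46, 61]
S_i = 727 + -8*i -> [727, 719, 711, 703, 695]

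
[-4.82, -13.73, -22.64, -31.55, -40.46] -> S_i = -4.82 + -8.91*i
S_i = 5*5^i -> [5, 25, 125, 625, 3125]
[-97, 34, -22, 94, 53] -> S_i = Random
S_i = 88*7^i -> [88, 616, 4312, 30184, 211288]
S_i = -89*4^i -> [-89, -356, -1424, -5696, -22784]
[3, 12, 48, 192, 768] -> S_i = 3*4^i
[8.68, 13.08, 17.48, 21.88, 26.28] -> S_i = 8.68 + 4.40*i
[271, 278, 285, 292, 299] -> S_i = 271 + 7*i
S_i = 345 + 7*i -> [345, 352, 359, 366, 373]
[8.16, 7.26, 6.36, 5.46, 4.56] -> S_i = 8.16 + -0.90*i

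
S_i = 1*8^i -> [1, 8, 64, 512, 4096]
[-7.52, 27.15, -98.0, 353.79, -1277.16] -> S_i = -7.52*(-3.61)^i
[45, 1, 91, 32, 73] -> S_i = Random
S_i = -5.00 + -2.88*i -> [-5.0, -7.88, -10.76, -13.64, -16.52]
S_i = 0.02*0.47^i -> [0.02, 0.01, 0.0, 0.0, 0.0]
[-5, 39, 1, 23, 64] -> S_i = Random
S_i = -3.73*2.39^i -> [-3.73, -8.91, -21.31, -50.92, -121.7]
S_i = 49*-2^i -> [49, -98, 196, -392, 784]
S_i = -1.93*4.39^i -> [-1.93, -8.47, -37.2, -163.29, -716.83]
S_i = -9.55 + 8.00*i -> [-9.55, -1.55, 6.45, 14.45, 22.45]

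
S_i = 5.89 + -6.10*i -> [5.89, -0.21, -6.31, -12.41, -18.51]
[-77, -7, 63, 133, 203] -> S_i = -77 + 70*i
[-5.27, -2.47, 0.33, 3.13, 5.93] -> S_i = -5.27 + 2.80*i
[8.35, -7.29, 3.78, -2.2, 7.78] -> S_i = Random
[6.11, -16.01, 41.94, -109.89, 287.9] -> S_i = 6.11*(-2.62)^i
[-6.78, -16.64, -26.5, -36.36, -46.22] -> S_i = -6.78 + -9.86*i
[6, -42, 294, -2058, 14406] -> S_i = 6*-7^i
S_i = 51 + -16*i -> [51, 35, 19, 3, -13]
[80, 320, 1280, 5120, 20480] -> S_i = 80*4^i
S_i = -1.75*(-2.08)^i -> [-1.75, 3.64, -7.57, 15.75, -32.76]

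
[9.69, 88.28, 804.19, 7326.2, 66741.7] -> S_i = 9.69*9.11^i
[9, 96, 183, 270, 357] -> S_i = 9 + 87*i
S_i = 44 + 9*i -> [44, 53, 62, 71, 80]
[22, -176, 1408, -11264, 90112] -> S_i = 22*-8^i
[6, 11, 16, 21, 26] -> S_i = 6 + 5*i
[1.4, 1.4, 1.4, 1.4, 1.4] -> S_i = 1.40*1.00^i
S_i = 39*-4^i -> [39, -156, 624, -2496, 9984]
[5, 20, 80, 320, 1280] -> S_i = 5*4^i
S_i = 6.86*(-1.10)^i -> [6.86, -7.55, 8.3, -9.13, 10.04]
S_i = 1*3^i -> [1, 3, 9, 27, 81]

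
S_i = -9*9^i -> [-9, -81, -729, -6561, -59049]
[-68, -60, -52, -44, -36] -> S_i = -68 + 8*i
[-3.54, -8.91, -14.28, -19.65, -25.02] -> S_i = -3.54 + -5.37*i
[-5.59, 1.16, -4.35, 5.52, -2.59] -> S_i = Random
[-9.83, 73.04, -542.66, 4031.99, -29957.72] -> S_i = -9.83*(-7.43)^i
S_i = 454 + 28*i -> [454, 482, 510, 538, 566]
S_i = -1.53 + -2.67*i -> [-1.53, -4.2, -6.87, -9.54, -12.21]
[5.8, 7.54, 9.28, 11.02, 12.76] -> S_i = 5.80 + 1.74*i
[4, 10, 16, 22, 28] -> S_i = 4 + 6*i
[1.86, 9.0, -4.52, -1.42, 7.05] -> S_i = Random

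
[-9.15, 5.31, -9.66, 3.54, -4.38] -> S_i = Random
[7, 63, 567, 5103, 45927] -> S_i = 7*9^i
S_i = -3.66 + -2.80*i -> [-3.66, -6.46, -9.26, -12.06, -14.86]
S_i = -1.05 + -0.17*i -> [-1.05, -1.22, -1.39, -1.56, -1.73]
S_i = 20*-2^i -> [20, -40, 80, -160, 320]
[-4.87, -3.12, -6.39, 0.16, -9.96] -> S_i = Random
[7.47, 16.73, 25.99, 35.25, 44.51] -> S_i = 7.47 + 9.26*i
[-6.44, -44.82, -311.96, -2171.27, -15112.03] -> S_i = -6.44*6.96^i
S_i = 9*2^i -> [9, 18, 36, 72, 144]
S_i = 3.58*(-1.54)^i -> [3.58, -5.51, 8.49, -13.08, 20.14]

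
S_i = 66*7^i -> [66, 462, 3234, 22638, 158466]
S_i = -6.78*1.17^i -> [-6.78, -7.93, -9.28, -10.86, -12.7]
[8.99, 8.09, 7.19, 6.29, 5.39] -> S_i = 8.99 + -0.90*i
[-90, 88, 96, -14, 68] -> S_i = Random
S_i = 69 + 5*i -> [69, 74, 79, 84, 89]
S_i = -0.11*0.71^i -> [-0.11, -0.08, -0.06, -0.04, -0.03]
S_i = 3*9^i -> [3, 27, 243, 2187, 19683]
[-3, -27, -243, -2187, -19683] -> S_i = -3*9^i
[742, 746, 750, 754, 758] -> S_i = 742 + 4*i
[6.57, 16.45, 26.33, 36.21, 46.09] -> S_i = 6.57 + 9.88*i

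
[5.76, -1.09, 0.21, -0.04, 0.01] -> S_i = 5.76*(-0.19)^i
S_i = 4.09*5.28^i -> [4.09, 21.6, 114.02, 602.04, 3178.77]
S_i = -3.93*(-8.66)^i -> [-3.93, 34.03, -294.73, 2552.39, -22103.66]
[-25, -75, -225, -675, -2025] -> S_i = -25*3^i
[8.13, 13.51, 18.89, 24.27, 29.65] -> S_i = 8.13 + 5.38*i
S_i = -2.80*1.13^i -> [-2.8, -3.16, -3.58, -4.04, -4.57]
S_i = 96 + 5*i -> [96, 101, 106, 111, 116]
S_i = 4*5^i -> [4, 20, 100, 500, 2500]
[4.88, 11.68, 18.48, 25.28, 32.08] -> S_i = 4.88 + 6.80*i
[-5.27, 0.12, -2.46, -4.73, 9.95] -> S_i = Random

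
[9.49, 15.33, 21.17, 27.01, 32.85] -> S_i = 9.49 + 5.84*i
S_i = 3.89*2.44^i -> [3.89, 9.49, 23.16, 56.51, 137.88]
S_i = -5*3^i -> [-5, -15, -45, -135, -405]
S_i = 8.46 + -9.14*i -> [8.46, -0.68, -9.82, -18.96, -28.1]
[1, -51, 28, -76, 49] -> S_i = Random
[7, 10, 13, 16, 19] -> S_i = 7 + 3*i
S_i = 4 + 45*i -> [4, 49, 94, 139, 184]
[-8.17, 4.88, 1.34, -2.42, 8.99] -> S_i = Random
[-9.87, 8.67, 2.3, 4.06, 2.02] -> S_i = Random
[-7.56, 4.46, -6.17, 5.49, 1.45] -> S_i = Random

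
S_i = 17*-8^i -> [17, -136, 1088, -8704, 69632]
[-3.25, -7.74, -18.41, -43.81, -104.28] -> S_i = -3.25*2.38^i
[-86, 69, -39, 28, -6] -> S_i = Random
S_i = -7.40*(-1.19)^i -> [-7.4, 8.81, -10.48, 12.47, -14.84]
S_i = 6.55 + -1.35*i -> [6.55, 5.2, 3.85, 2.5, 1.15]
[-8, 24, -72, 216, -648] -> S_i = -8*-3^i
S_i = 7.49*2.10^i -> [7.49, 15.73, 33.03, 69.36, 145.67]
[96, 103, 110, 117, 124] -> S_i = 96 + 7*i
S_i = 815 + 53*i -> [815, 868, 921, 974, 1027]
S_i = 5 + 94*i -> [5, 99, 193, 287, 381]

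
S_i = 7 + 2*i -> [7, 9, 11, 13, 15]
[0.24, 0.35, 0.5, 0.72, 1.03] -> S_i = 0.24*1.44^i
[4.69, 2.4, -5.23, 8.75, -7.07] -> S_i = Random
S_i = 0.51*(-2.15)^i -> [0.51, -1.1, 2.36, -5.07, 10.9]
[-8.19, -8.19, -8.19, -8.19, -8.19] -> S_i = -8.19 + -0.00*i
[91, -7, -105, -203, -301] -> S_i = 91 + -98*i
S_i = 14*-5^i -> [14, -70, 350, -1750, 8750]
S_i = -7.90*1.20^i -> [-7.9, -9.48, -11.38, -13.65, -16.38]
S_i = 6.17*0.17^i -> [6.17, 1.05, 0.18, 0.03, 0.01]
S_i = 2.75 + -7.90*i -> [2.75, -5.15, -13.05, -20.95, -28.85]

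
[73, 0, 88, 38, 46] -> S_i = Random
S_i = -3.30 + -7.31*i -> [-3.3, -10.61, -17.92, -25.23, -32.54]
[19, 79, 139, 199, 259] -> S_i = 19 + 60*i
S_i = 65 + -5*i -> [65, 60, 55, 50, 45]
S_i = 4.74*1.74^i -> [4.74, 8.25, 14.35, 24.97, 43.45]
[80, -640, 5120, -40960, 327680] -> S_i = 80*-8^i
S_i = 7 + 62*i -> [7, 69, 131, 193, 255]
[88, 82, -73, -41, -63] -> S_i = Random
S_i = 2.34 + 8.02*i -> [2.34, 10.36, 18.38, 26.4, 34.42]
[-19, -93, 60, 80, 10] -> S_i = Random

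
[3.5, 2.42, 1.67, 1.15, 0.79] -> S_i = 3.50*0.69^i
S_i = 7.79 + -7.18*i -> [7.79, 0.61, -6.57, -13.75, -20.93]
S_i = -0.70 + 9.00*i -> [-0.7, 8.3, 17.3, 26.3, 35.3]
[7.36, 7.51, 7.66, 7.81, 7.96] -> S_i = 7.36 + 0.15*i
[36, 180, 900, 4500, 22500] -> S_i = 36*5^i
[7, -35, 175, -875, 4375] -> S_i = 7*-5^i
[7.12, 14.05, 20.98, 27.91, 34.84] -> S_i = 7.12 + 6.93*i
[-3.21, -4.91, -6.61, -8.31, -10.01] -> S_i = -3.21 + -1.70*i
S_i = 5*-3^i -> [5, -15, 45, -135, 405]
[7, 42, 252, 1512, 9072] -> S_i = 7*6^i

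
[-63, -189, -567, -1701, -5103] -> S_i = -63*3^i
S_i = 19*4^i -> [19, 76, 304, 1216, 4864]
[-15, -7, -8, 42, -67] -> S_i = Random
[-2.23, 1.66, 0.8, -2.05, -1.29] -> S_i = Random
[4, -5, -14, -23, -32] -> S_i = 4 + -9*i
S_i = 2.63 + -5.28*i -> [2.63, -2.65, -7.93, -13.21, -18.49]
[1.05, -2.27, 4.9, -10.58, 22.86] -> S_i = 1.05*(-2.16)^i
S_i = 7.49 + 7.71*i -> [7.49, 15.2, 22.91, 30.62, 38.33]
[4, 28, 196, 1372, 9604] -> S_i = 4*7^i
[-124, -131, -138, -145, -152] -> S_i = -124 + -7*i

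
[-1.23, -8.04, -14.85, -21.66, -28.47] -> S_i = -1.23 + -6.81*i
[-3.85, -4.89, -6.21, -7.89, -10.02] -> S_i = -3.85*1.27^i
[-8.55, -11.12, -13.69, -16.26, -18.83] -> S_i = -8.55 + -2.57*i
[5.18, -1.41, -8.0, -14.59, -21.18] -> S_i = 5.18 + -6.59*i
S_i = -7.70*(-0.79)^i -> [-7.7, 6.08, -4.81, 3.8, -3.0]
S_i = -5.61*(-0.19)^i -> [-5.61, 1.07, -0.2, 0.04, -0.01]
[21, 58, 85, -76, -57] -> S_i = Random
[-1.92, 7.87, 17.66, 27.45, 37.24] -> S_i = -1.92 + 9.79*i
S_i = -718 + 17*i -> [-718, -701, -684, -667, -650]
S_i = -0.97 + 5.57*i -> [-0.97, 4.6, 10.17, 15.74, 21.31]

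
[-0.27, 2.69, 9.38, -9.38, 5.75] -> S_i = Random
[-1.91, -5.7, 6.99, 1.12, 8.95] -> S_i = Random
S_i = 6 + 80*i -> [6, 86, 166, 246, 326]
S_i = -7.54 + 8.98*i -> [-7.54, 1.44, 10.42, 19.4, 28.38]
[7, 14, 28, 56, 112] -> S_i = 7*2^i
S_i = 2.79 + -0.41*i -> [2.79, 2.38, 1.97, 1.56, 1.15]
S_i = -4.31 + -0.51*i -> [-4.31, -4.82, -5.33, -5.84, -6.35]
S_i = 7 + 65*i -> [7, 72, 137, 202, 267]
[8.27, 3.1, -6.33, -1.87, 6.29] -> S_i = Random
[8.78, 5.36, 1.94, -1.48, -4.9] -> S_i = 8.78 + -3.42*i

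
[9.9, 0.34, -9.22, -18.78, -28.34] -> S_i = 9.90 + -9.56*i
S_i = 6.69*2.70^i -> [6.69, 18.06, 48.77, 131.68, 355.53]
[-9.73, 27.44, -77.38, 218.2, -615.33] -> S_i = -9.73*(-2.82)^i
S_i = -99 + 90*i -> [-99, -9, 81, 171, 261]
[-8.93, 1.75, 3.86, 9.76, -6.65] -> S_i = Random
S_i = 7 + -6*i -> [7, 1, -5, -11, -17]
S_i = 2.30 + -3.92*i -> [2.3, -1.62, -5.54, -9.46, -13.38]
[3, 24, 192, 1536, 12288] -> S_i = 3*8^i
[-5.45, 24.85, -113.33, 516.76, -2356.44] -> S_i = -5.45*(-4.56)^i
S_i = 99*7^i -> [99, 693, 4851, 33957, 237699]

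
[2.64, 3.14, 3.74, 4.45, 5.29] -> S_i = 2.64*1.19^i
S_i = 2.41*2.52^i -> [2.41, 6.07, 15.3, 38.57, 97.19]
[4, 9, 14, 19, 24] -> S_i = 4 + 5*i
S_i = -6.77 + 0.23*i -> [-6.77, -6.54, -6.31, -6.08, -5.85]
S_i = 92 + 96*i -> [92, 188, 284, 380, 476]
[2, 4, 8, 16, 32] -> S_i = 2*2^i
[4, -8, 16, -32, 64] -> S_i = 4*-2^i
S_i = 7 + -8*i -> [7, -1, -9, -17, -25]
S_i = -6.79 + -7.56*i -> [-6.79, -14.35, -21.91, -29.47, -37.03]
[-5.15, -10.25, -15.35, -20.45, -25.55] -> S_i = -5.15 + -5.10*i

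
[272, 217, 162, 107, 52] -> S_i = 272 + -55*i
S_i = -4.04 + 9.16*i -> [-4.04, 5.12, 14.28, 23.44, 32.6]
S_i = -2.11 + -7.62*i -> [-2.11, -9.73, -17.35, -24.97, -32.59]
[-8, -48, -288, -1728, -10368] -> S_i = -8*6^i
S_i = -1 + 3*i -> [-1, 2, 5, 8, 11]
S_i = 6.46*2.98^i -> [6.46, 19.25, 57.37, 170.95, 509.45]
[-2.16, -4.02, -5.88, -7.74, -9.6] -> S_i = -2.16 + -1.86*i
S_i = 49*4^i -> [49, 196, 784, 3136, 12544]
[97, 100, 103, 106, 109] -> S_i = 97 + 3*i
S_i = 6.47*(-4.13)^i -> [6.47, -26.72, 110.36, -455.78, 1882.37]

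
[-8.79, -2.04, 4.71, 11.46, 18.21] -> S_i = -8.79 + 6.75*i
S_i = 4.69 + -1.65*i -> [4.69, 3.04, 1.39, -0.26, -1.91]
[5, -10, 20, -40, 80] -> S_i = 5*-2^i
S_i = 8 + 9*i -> [8, 17, 26, 35, 44]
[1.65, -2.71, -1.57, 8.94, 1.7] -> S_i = Random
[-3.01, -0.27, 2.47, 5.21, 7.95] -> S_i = -3.01 + 2.74*i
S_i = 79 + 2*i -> [79, 81, 83, 85, 87]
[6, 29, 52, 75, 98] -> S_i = 6 + 23*i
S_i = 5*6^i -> [5, 30, 180, 1080, 6480]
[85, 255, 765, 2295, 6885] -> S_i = 85*3^i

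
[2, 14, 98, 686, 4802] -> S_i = 2*7^i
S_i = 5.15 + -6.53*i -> [5.15, -1.38, -7.91, -14.44, -20.97]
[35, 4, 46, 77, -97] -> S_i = Random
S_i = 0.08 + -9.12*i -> [0.08, -9.04, -18.16, -27.28, -36.4]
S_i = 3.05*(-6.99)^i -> [3.05, -21.32, 149.02, -1041.67, 7281.29]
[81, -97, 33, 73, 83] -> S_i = Random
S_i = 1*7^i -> [1, 7, 49, 343, 2401]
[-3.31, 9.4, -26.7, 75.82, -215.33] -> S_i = -3.31*(-2.84)^i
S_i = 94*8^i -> [94, 752, 6016, 48128, 385024]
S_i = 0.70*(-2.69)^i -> [0.7, -1.88, 5.07, -13.63, 36.65]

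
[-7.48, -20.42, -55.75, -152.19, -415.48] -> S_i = -7.48*2.73^i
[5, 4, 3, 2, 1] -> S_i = 5 + -1*i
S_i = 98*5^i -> [98, 490, 2450, 12250, 61250]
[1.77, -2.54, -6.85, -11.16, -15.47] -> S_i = 1.77 + -4.31*i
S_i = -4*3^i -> [-4, -12, -36, -108, -324]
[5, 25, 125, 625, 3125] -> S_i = 5*5^i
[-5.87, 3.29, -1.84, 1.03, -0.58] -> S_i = -5.87*(-0.56)^i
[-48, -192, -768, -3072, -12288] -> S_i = -48*4^i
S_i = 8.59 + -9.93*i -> [8.59, -1.34, -11.27, -21.2, -31.13]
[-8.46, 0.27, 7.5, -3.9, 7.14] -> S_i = Random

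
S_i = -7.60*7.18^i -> [-7.6, -54.57, -391.8, -2813.11, -20198.14]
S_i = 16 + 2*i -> [16, 18, 20, 22, 24]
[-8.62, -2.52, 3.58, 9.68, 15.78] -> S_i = -8.62 + 6.10*i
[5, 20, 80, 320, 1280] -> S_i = 5*4^i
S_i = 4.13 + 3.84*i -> [4.13, 7.97, 11.81, 15.65, 19.49]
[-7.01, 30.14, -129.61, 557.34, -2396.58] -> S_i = -7.01*(-4.30)^i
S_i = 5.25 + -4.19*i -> [5.25, 1.06, -3.13, -7.32, -11.51]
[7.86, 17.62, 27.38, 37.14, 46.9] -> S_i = 7.86 + 9.76*i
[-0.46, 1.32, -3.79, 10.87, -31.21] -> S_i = -0.46*(-2.87)^i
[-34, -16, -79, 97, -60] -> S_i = Random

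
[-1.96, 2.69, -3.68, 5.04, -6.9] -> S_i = -1.96*(-1.37)^i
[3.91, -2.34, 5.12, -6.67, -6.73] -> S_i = Random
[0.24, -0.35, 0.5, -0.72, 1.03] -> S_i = 0.24*(-1.44)^i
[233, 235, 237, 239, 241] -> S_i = 233 + 2*i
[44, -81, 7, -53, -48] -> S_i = Random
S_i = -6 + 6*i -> [-6, 0, 6, 12, 18]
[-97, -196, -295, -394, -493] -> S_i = -97 + -99*i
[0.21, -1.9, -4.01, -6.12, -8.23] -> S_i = 0.21 + -2.11*i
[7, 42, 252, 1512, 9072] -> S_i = 7*6^i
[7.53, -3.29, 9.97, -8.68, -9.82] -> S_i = Random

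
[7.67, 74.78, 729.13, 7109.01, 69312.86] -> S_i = 7.67*9.75^i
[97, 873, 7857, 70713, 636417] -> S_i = 97*9^i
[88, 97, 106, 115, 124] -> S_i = 88 + 9*i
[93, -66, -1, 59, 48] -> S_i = Random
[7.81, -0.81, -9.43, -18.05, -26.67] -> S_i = 7.81 + -8.62*i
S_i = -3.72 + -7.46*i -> [-3.72, -11.18, -18.64, -26.1, -33.56]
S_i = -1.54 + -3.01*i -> [-1.54, -4.55, -7.56, -10.57, -13.58]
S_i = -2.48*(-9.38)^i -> [-2.48, 23.26, -218.2, 2046.73, -19198.31]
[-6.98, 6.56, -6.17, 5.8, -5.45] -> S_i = -6.98*(-0.94)^i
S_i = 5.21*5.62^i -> [5.21, 29.28, 164.55, 924.8, 5197.36]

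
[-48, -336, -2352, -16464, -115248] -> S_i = -48*7^i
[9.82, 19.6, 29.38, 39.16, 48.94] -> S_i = 9.82 + 9.78*i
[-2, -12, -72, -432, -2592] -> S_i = -2*6^i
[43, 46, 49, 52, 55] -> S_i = 43 + 3*i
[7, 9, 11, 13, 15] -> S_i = 7 + 2*i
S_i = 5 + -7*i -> [5, -2, -9, -16, -23]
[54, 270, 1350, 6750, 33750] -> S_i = 54*5^i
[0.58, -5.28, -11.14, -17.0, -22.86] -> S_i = 0.58 + -5.86*i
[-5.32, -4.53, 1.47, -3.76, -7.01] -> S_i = Random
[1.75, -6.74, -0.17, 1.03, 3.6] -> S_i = Random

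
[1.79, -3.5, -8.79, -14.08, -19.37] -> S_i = 1.79 + -5.29*i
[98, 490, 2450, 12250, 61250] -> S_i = 98*5^i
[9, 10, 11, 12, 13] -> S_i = 9 + 1*i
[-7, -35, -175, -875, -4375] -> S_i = -7*5^i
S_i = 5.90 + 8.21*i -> [5.9, 14.11, 22.32, 30.53, 38.74]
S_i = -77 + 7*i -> [-77, -70, -63, -56, -49]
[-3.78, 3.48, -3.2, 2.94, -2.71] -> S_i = -3.78*(-0.92)^i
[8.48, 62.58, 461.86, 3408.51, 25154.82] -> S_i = 8.48*7.38^i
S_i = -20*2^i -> [-20, -40, -80, -160, -320]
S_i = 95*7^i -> [95, 665, 4655, 32585, 228095]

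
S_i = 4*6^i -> [4, 24, 144, 864, 5184]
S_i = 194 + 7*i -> [194, 201, 208, 215, 222]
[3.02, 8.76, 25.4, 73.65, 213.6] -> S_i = 3.02*2.90^i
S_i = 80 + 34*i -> [80, 114, 148, 182, 216]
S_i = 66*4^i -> [66, 264, 1056, 4224, 16896]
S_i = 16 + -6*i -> [16, 10, 4, -2, -8]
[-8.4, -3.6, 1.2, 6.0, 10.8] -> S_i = -8.40 + 4.80*i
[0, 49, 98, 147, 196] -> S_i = 0 + 49*i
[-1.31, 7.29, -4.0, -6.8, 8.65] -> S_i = Random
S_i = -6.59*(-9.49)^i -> [-6.59, 62.54, -593.5, 5632.28, -53450.31]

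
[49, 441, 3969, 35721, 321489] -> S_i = 49*9^i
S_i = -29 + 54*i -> [-29, 25, 79, 133, 187]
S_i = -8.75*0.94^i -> [-8.75, -8.22, -7.73, -7.27, -6.83]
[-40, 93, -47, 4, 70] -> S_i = Random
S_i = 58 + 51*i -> [58, 109, 160, 211, 262]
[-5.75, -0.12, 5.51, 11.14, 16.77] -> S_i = -5.75 + 5.63*i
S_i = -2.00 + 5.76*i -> [-2.0, 3.76, 9.52, 15.28, 21.04]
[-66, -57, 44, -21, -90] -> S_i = Random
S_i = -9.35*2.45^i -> [-9.35, -22.91, -56.12, -137.5, -336.88]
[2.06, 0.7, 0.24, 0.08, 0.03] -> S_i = 2.06*0.34^i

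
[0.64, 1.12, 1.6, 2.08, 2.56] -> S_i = 0.64 + 0.48*i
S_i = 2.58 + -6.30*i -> [2.58, -3.72, -10.02, -16.32, -22.62]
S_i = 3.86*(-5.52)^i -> [3.86, -21.31, 117.62, -649.24, 3583.8]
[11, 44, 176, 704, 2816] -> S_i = 11*4^i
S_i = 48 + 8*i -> [48, 56, 64, 72, 80]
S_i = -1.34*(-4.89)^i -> [-1.34, 6.55, -32.04, 156.69, -766.2]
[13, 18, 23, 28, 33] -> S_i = 13 + 5*i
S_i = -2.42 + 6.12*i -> [-2.42, 3.7, 9.82, 15.94, 22.06]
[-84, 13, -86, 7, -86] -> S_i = Random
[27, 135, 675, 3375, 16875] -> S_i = 27*5^i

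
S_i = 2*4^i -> [2, 8, 32, 128, 512]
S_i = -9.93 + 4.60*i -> [-9.93, -5.33, -0.73, 3.87, 8.47]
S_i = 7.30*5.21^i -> [7.3, 38.03, 198.15, 1032.37, 5378.66]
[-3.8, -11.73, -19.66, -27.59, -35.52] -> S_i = -3.80 + -7.93*i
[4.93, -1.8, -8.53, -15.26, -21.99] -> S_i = 4.93 + -6.73*i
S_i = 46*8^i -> [46, 368, 2944, 23552, 188416]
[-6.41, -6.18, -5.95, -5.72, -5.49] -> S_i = -6.41 + 0.23*i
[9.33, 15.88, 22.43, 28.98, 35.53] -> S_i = 9.33 + 6.55*i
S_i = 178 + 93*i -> [178, 271, 364, 457, 550]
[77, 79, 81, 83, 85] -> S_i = 77 + 2*i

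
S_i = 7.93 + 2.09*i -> [7.93, 10.02, 12.11, 14.2, 16.29]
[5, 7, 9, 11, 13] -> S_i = 5 + 2*i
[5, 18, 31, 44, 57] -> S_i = 5 + 13*i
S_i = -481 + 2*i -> [-481, -479, -477, -475, -473]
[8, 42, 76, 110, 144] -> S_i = 8 + 34*i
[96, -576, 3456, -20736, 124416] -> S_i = 96*-6^i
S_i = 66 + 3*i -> [66, 69, 72, 75, 78]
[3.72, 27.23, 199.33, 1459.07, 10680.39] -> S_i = 3.72*7.32^i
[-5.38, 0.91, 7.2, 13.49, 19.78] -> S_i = -5.38 + 6.29*i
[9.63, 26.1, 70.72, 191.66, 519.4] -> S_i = 9.63*2.71^i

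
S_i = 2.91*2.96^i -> [2.91, 8.61, 25.5, 75.47, 223.39]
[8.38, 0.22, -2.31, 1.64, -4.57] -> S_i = Random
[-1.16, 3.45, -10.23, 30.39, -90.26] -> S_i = -1.16*(-2.97)^i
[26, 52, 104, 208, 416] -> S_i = 26*2^i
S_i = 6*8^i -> [6, 48, 384, 3072, 24576]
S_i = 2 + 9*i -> [2, 11, 20, 29, 38]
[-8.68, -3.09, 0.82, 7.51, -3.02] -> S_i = Random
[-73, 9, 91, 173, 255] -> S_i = -73 + 82*i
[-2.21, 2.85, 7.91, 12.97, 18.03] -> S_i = -2.21 + 5.06*i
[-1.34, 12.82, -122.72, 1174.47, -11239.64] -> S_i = -1.34*(-9.57)^i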